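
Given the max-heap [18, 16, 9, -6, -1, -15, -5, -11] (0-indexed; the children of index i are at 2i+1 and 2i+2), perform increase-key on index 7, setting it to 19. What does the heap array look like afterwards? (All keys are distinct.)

set index 7 from -11 to 19 → [18, 16, 9, -6, -1, -15, -5, 19]
19 > parent -6 at index 3, swap → [18, 16, 9, 19, -1, -15, -5, -6]
19 > parent 16 at index 1, swap → [18, 19, 9, 16, -1, -15, -5, -6]
19 > parent 18 at index 0, swap → [19, 18, 9, 16, -1, -15, -5, -6]

[19, 18, 9, 16, -1, -15, -5, -6]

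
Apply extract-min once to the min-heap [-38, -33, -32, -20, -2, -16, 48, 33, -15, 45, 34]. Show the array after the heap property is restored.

[-33, -20, -32, -15, -2, -16, 48, 33, 34, 45]

remove root -38; move last element 34 to root → [34, -33, -32, -20, -2, -16, 48, 33, -15, 45]
34 vs smaller child -33 at index 1, swap → [-33, 34, -32, -20, -2, -16, 48, 33, -15, 45]
34 vs smaller child -20 at index 3, swap → [-33, -20, -32, 34, -2, -16, 48, 33, -15, 45]
34 vs smaller child -15 at index 8, swap → [-33, -20, -32, -15, -2, -16, 48, 33, 34, 45]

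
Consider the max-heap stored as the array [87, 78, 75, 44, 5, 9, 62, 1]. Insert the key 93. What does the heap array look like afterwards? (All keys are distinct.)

[93, 87, 75, 78, 5, 9, 62, 1, 44]

append 93 at index 8 → [87, 78, 75, 44, 5, 9, 62, 1, 93]
93 > parent 44 at index 3, swap → [87, 78, 75, 93, 5, 9, 62, 1, 44]
93 > parent 78 at index 1, swap → [87, 93, 75, 78, 5, 9, 62, 1, 44]
93 > parent 87 at index 0, swap → [93, 87, 75, 78, 5, 9, 62, 1, 44]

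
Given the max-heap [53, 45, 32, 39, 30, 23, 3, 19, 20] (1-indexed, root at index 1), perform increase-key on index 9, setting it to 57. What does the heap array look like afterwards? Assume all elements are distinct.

set index 9 from 20 to 57 → [53, 45, 32, 39, 30, 23, 3, 19, 57]
57 > parent 39 at index 4, swap → [53, 45, 32, 57, 30, 23, 3, 19, 39]
57 > parent 45 at index 2, swap → [53, 57, 32, 45, 30, 23, 3, 19, 39]
57 > parent 53 at index 1, swap → [57, 53, 32, 45, 30, 23, 3, 19, 39]

[57, 53, 32, 45, 30, 23, 3, 19, 39]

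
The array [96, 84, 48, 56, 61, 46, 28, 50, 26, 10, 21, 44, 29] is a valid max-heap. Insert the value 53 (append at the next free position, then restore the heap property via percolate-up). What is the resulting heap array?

append 53 at index 13 → [96, 84, 48, 56, 61, 46, 28, 50, 26, 10, 21, 44, 29, 53]
53 > parent 28 at index 6, swap → [96, 84, 48, 56, 61, 46, 53, 50, 26, 10, 21, 44, 29, 28]
53 > parent 48 at index 2, swap → [96, 84, 53, 56, 61, 46, 48, 50, 26, 10, 21, 44, 29, 28]

[96, 84, 53, 56, 61, 46, 48, 50, 26, 10, 21, 44, 29, 28]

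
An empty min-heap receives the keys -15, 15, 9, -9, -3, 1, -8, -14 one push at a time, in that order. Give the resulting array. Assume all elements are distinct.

[-15, -14, -8, -9, -3, 9, 1, 15]

Insert -15:
  append -15 at index 0 → [-15] (no swap needed)
Insert 15:
  append 15 at index 1 → [-15, 15] (no swap needed)
Insert 9:
  append 9 at index 2 → [-15, 15, 9] (no swap needed)
Insert -9:
  append -9 at index 3 → [-15, 15, 9, -9]
  -9 < parent 15 at index 1, swap → [-15, -9, 9, 15]
Insert -3:
  append -3 at index 4 → [-15, -9, 9, 15, -3] (no swap needed)
Insert 1:
  append 1 at index 5 → [-15, -9, 9, 15, -3, 1]
  1 < parent 9 at index 2, swap → [-15, -9, 1, 15, -3, 9]
Insert -8:
  append -8 at index 6 → [-15, -9, 1, 15, -3, 9, -8]
  -8 < parent 1 at index 2, swap → [-15, -9, -8, 15, -3, 9, 1]
Insert -14:
  append -14 at index 7 → [-15, -9, -8, 15, -3, 9, 1, -14]
  -14 < parent 15 at index 3, swap → [-15, -9, -8, -14, -3, 9, 1, 15]
  -14 < parent -9 at index 1, swap → [-15, -14, -8, -9, -3, 9, 1, 15]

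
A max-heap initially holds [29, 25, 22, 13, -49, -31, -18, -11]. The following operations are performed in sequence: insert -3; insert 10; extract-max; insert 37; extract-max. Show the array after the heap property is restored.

[25, 13, 22, -3, 10, -31, -18, -11, -49]

insert -3:
  append -3 at index 8 → [29, 25, 22, 13, -49, -31, -18, -11, -3] (no swap needed)
insert 10:
  append 10 at index 9 → [29, 25, 22, 13, -49, -31, -18, -11, -3, 10]
  10 > parent -49 at index 4, swap → [29, 25, 22, 13, 10, -31, -18, -11, -3, -49]
extract-max → returns 29:
  remove root 29; move last element -49 to root → [-49, 25, 22, 13, 10, -31, -18, -11, -3]
  -49 vs larger child 25 at index 1, swap → [25, -49, 22, 13, 10, -31, -18, -11, -3]
  -49 vs larger child 13 at index 3, swap → [25, 13, 22, -49, 10, -31, -18, -11, -3]
  -49 vs larger child -3 at index 8, swap → [25, 13, 22, -3, 10, -31, -18, -11, -49]
insert 37:
  append 37 at index 9 → [25, 13, 22, -3, 10, -31, -18, -11, -49, 37]
  37 > parent 10 at index 4, swap → [25, 13, 22, -3, 37, -31, -18, -11, -49, 10]
  37 > parent 13 at index 1, swap → [25, 37, 22, -3, 13, -31, -18, -11, -49, 10]
  37 > parent 25 at index 0, swap → [37, 25, 22, -3, 13, -31, -18, -11, -49, 10]
extract-max → returns 37:
  remove root 37; move last element 10 to root → [10, 25, 22, -3, 13, -31, -18, -11, -49]
  10 vs larger child 25 at index 1, swap → [25, 10, 22, -3, 13, -31, -18, -11, -49]
  10 vs larger child 13 at index 4, swap → [25, 13, 22, -3, 10, -31, -18, -11, -49]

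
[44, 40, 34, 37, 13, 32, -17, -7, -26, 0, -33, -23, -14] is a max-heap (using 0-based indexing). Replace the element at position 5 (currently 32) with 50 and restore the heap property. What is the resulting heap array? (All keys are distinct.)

set index 5 from 32 to 50 → [44, 40, 34, 37, 13, 50, -17, -7, -26, 0, -33, -23, -14]
50 > parent 34 at index 2, swap → [44, 40, 50, 37, 13, 34, -17, -7, -26, 0, -33, -23, -14]
50 > parent 44 at index 0, swap → [50, 40, 44, 37, 13, 34, -17, -7, -26, 0, -33, -23, -14]

[50, 40, 44, 37, 13, 34, -17, -7, -26, 0, -33, -23, -14]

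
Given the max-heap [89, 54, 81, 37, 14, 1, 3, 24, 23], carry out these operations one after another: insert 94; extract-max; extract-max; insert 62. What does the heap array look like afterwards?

insert 94:
  append 94 at index 9 → [89, 54, 81, 37, 14, 1, 3, 24, 23, 94]
  94 > parent 14 at index 4, swap → [89, 54, 81, 37, 94, 1, 3, 24, 23, 14]
  94 > parent 54 at index 1, swap → [89, 94, 81, 37, 54, 1, 3, 24, 23, 14]
  94 > parent 89 at index 0, swap → [94, 89, 81, 37, 54, 1, 3, 24, 23, 14]
extract-max → returns 94:
  remove root 94; move last element 14 to root → [14, 89, 81, 37, 54, 1, 3, 24, 23]
  14 vs larger child 89 at index 1, swap → [89, 14, 81, 37, 54, 1, 3, 24, 23]
  14 vs larger child 54 at index 4, swap → [89, 54, 81, 37, 14, 1, 3, 24, 23]
extract-max → returns 89:
  remove root 89; move last element 23 to root → [23, 54, 81, 37, 14, 1, 3, 24]
  23 vs larger child 81 at index 2, swap → [81, 54, 23, 37, 14, 1, 3, 24]
insert 62:
  append 62 at index 8 → [81, 54, 23, 37, 14, 1, 3, 24, 62]
  62 > parent 37 at index 3, swap → [81, 54, 23, 62, 14, 1, 3, 24, 37]
  62 > parent 54 at index 1, swap → [81, 62, 23, 54, 14, 1, 3, 24, 37]

[81, 62, 23, 54, 14, 1, 3, 24, 37]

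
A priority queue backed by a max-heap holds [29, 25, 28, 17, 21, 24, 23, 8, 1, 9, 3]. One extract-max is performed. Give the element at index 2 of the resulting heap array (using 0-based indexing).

24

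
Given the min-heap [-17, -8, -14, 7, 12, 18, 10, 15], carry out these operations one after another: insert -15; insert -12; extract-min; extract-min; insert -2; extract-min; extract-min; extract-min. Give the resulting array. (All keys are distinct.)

insert -15:
  append -15 at index 8 → [-17, -8, -14, 7, 12, 18, 10, 15, -15]
  -15 < parent 7 at index 3, swap → [-17, -8, -14, -15, 12, 18, 10, 15, 7]
  -15 < parent -8 at index 1, swap → [-17, -15, -14, -8, 12, 18, 10, 15, 7]
insert -12:
  append -12 at index 9 → [-17, -15, -14, -8, 12, 18, 10, 15, 7, -12]
  -12 < parent 12 at index 4, swap → [-17, -15, -14, -8, -12, 18, 10, 15, 7, 12]
extract-min → returns -17:
  remove root -17; move last element 12 to root → [12, -15, -14, -8, -12, 18, 10, 15, 7]
  12 vs smaller child -15 at index 1, swap → [-15, 12, -14, -8, -12, 18, 10, 15, 7]
  12 vs smaller child -12 at index 4, swap → [-15, -12, -14, -8, 12, 18, 10, 15, 7]
extract-min → returns -15:
  remove root -15; move last element 7 to root → [7, -12, -14, -8, 12, 18, 10, 15]
  7 vs smaller child -14 at index 2, swap → [-14, -12, 7, -8, 12, 18, 10, 15]
insert -2:
  append -2 at index 8 → [-14, -12, 7, -8, 12, 18, 10, 15, -2] (no swap needed)
extract-min → returns -14:
  remove root -14; move last element -2 to root → [-2, -12, 7, -8, 12, 18, 10, 15]
  -2 vs smaller child -12 at index 1, swap → [-12, -2, 7, -8, 12, 18, 10, 15]
  -2 vs smaller child -8 at index 3, swap → [-12, -8, 7, -2, 12, 18, 10, 15]
extract-min → returns -12:
  remove root -12; move last element 15 to root → [15, -8, 7, -2, 12, 18, 10]
  15 vs smaller child -8 at index 1, swap → [-8, 15, 7, -2, 12, 18, 10]
  15 vs smaller child -2 at index 3, swap → [-8, -2, 7, 15, 12, 18, 10]
extract-min → returns -8:
  remove root -8; move last element 10 to root → [10, -2, 7, 15, 12, 18]
  10 vs smaller child -2 at index 1, swap → [-2, 10, 7, 15, 12, 18]

[-2, 10, 7, 15, 12, 18]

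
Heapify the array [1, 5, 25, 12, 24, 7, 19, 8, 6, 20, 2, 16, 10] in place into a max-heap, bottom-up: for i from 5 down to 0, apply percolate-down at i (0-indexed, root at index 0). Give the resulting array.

[25, 24, 19, 12, 20, 16, 1, 8, 6, 5, 2, 7, 10]

sift down from index 5:
  7 vs larger child 16 at index 11, swap → [1, 5, 25, 12, 24, 16, 19, 8, 6, 20, 2, 7, 10]
sift down from index 4: already satisfies heap property
sift down from index 3: already satisfies heap property
sift down from index 2: already satisfies heap property
sift down from index 1:
  5 vs larger child 24 at index 4, swap → [1, 24, 25, 12, 5, 16, 19, 8, 6, 20, 2, 7, 10]
  5 vs larger child 20 at index 9, swap → [1, 24, 25, 12, 20, 16, 19, 8, 6, 5, 2, 7, 10]
sift down from index 0:
  1 vs larger child 25 at index 2, swap → [25, 24, 1, 12, 20, 16, 19, 8, 6, 5, 2, 7, 10]
  1 vs larger child 19 at index 6, swap → [25, 24, 19, 12, 20, 16, 1, 8, 6, 5, 2, 7, 10]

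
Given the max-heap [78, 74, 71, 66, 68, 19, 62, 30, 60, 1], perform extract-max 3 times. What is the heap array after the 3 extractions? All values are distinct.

extract-max #1 returns 78:
  remove root 78; move last element 1 to root → [1, 74, 71, 66, 68, 19, 62, 30, 60]
  1 vs larger child 74 at index 1, swap → [74, 1, 71, 66, 68, 19, 62, 30, 60]
  1 vs larger child 68 at index 4, swap → [74, 68, 71, 66, 1, 19, 62, 30, 60]
extract-max #2 returns 74:
  remove root 74; move last element 60 to root → [60, 68, 71, 66, 1, 19, 62, 30]
  60 vs larger child 71 at index 2, swap → [71, 68, 60, 66, 1, 19, 62, 30]
  60 vs larger child 62 at index 6, swap → [71, 68, 62, 66, 1, 19, 60, 30]
extract-max #3 returns 71:
  remove root 71; move last element 30 to root → [30, 68, 62, 66, 1, 19, 60]
  30 vs larger child 68 at index 1, swap → [68, 30, 62, 66, 1, 19, 60]
  30 vs larger child 66 at index 3, swap → [68, 66, 62, 30, 1, 19, 60]

[68, 66, 62, 30, 1, 19, 60]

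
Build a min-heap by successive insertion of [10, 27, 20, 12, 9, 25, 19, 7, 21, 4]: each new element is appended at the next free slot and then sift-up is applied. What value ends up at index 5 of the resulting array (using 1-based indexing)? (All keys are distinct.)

9

Insert 10:
  append 10 at index 1 → [10] (no swap needed)
Insert 27:
  append 27 at index 2 → [10, 27] (no swap needed)
Insert 20:
  append 20 at index 3 → [10, 27, 20] (no swap needed)
Insert 12:
  append 12 at index 4 → [10, 27, 20, 12]
  12 < parent 27 at index 2, swap → [10, 12, 20, 27]
Insert 9:
  append 9 at index 5 → [10, 12, 20, 27, 9]
  9 < parent 12 at index 2, swap → [10, 9, 20, 27, 12]
  9 < parent 10 at index 1, swap → [9, 10, 20, 27, 12]
Insert 25:
  append 25 at index 6 → [9, 10, 20, 27, 12, 25] (no swap needed)
Insert 19:
  append 19 at index 7 → [9, 10, 20, 27, 12, 25, 19]
  19 < parent 20 at index 3, swap → [9, 10, 19, 27, 12, 25, 20]
Insert 7:
  append 7 at index 8 → [9, 10, 19, 27, 12, 25, 20, 7]
  7 < parent 27 at index 4, swap → [9, 10, 19, 7, 12, 25, 20, 27]
  7 < parent 10 at index 2, swap → [9, 7, 19, 10, 12, 25, 20, 27]
  7 < parent 9 at index 1, swap → [7, 9, 19, 10, 12, 25, 20, 27]
Insert 21:
  append 21 at index 9 → [7, 9, 19, 10, 12, 25, 20, 27, 21] (no swap needed)
Insert 4:
  append 4 at index 10 → [7, 9, 19, 10, 12, 25, 20, 27, 21, 4]
  4 < parent 12 at index 5, swap → [7, 9, 19, 10, 4, 25, 20, 27, 21, 12]
  4 < parent 9 at index 2, swap → [7, 4, 19, 10, 9, 25, 20, 27, 21, 12]
  4 < parent 7 at index 1, swap → [4, 7, 19, 10, 9, 25, 20, 27, 21, 12]
resulting array: [4, 7, 19, 10, 9, 25, 20, 27, 21, 12]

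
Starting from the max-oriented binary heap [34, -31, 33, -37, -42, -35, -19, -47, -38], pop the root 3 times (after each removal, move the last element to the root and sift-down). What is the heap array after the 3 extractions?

[-31, -37, -35, -38, -42, -47]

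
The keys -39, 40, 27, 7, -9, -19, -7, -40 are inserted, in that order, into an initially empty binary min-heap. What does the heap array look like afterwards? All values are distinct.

[-40, -39, -19, -9, 7, 27, -7, 40]

Insert -39:
  append -39 at index 0 → [-39] (no swap needed)
Insert 40:
  append 40 at index 1 → [-39, 40] (no swap needed)
Insert 27:
  append 27 at index 2 → [-39, 40, 27] (no swap needed)
Insert 7:
  append 7 at index 3 → [-39, 40, 27, 7]
  7 < parent 40 at index 1, swap → [-39, 7, 27, 40]
Insert -9:
  append -9 at index 4 → [-39, 7, 27, 40, -9]
  -9 < parent 7 at index 1, swap → [-39, -9, 27, 40, 7]
Insert -19:
  append -19 at index 5 → [-39, -9, 27, 40, 7, -19]
  -19 < parent 27 at index 2, swap → [-39, -9, -19, 40, 7, 27]
Insert -7:
  append -7 at index 6 → [-39, -9, -19, 40, 7, 27, -7] (no swap needed)
Insert -40:
  append -40 at index 7 → [-39, -9, -19, 40, 7, 27, -7, -40]
  -40 < parent 40 at index 3, swap → [-39, -9, -19, -40, 7, 27, -7, 40]
  -40 < parent -9 at index 1, swap → [-39, -40, -19, -9, 7, 27, -7, 40]
  -40 < parent -39 at index 0, swap → [-40, -39, -19, -9, 7, 27, -7, 40]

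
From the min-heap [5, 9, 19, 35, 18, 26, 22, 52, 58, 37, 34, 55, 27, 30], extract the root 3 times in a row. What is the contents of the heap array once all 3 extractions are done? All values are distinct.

extract-min #1 returns 5:
  remove root 5; move last element 30 to root → [30, 9, 19, 35, 18, 26, 22, 52, 58, 37, 34, 55, 27]
  30 vs smaller child 9 at index 1, swap → [9, 30, 19, 35, 18, 26, 22, 52, 58, 37, 34, 55, 27]
  30 vs smaller child 18 at index 4, swap → [9, 18, 19, 35, 30, 26, 22, 52, 58, 37, 34, 55, 27]
extract-min #2 returns 9:
  remove root 9; move last element 27 to root → [27, 18, 19, 35, 30, 26, 22, 52, 58, 37, 34, 55]
  27 vs smaller child 18 at index 1, swap → [18, 27, 19, 35, 30, 26, 22, 52, 58, 37, 34, 55]
extract-min #3 returns 18:
  remove root 18; move last element 55 to root → [55, 27, 19, 35, 30, 26, 22, 52, 58, 37, 34]
  55 vs smaller child 19 at index 2, swap → [19, 27, 55, 35, 30, 26, 22, 52, 58, 37, 34]
  55 vs smaller child 22 at index 6, swap → [19, 27, 22, 35, 30, 26, 55, 52, 58, 37, 34]

[19, 27, 22, 35, 30, 26, 55, 52, 58, 37, 34]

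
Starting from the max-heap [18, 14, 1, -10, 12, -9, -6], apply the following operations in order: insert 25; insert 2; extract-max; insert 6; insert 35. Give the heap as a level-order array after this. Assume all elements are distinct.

insert 25:
  append 25 at index 7 → [18, 14, 1, -10, 12, -9, -6, 25]
  25 > parent -10 at index 3, swap → [18, 14, 1, 25, 12, -9, -6, -10]
  25 > parent 14 at index 1, swap → [18, 25, 1, 14, 12, -9, -6, -10]
  25 > parent 18 at index 0, swap → [25, 18, 1, 14, 12, -9, -6, -10]
insert 2:
  append 2 at index 8 → [25, 18, 1, 14, 12, -9, -6, -10, 2] (no swap needed)
extract-max → returns 25:
  remove root 25; move last element 2 to root → [2, 18, 1, 14, 12, -9, -6, -10]
  2 vs larger child 18 at index 1, swap → [18, 2, 1, 14, 12, -9, -6, -10]
  2 vs larger child 14 at index 3, swap → [18, 14, 1, 2, 12, -9, -6, -10]
insert 6:
  append 6 at index 8 → [18, 14, 1, 2, 12, -9, -6, -10, 6]
  6 > parent 2 at index 3, swap → [18, 14, 1, 6, 12, -9, -6, -10, 2]
insert 35:
  append 35 at index 9 → [18, 14, 1, 6, 12, -9, -6, -10, 2, 35]
  35 > parent 12 at index 4, swap → [18, 14, 1, 6, 35, -9, -6, -10, 2, 12]
  35 > parent 14 at index 1, swap → [18, 35, 1, 6, 14, -9, -6, -10, 2, 12]
  35 > parent 18 at index 0, swap → [35, 18, 1, 6, 14, -9, -6, -10, 2, 12]

[35, 18, 1, 6, 14, -9, -6, -10, 2, 12]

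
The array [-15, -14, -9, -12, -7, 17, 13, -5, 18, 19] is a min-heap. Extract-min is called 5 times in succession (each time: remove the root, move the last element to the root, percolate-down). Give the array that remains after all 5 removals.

[-5, 17, 13, 19, 18]

extract-min #1 returns -15:
  remove root -15; move last element 19 to root → [19, -14, -9, -12, -7, 17, 13, -5, 18]
  19 vs smaller child -14 at index 1, swap → [-14, 19, -9, -12, -7, 17, 13, -5, 18]
  19 vs smaller child -12 at index 3, swap → [-14, -12, -9, 19, -7, 17, 13, -5, 18]
  19 vs smaller child -5 at index 7, swap → [-14, -12, -9, -5, -7, 17, 13, 19, 18]
extract-min #2 returns -14:
  remove root -14; move last element 18 to root → [18, -12, -9, -5, -7, 17, 13, 19]
  18 vs smaller child -12 at index 1, swap → [-12, 18, -9, -5, -7, 17, 13, 19]
  18 vs smaller child -7 at index 4, swap → [-12, -7, -9, -5, 18, 17, 13, 19]
extract-min #3 returns -12:
  remove root -12; move last element 19 to root → [19, -7, -9, -5, 18, 17, 13]
  19 vs smaller child -9 at index 2, swap → [-9, -7, 19, -5, 18, 17, 13]
  19 vs smaller child 13 at index 6, swap → [-9, -7, 13, -5, 18, 17, 19]
extract-min #4 returns -9:
  remove root -9; move last element 19 to root → [19, -7, 13, -5, 18, 17]
  19 vs smaller child -7 at index 1, swap → [-7, 19, 13, -5, 18, 17]
  19 vs smaller child -5 at index 3, swap → [-7, -5, 13, 19, 18, 17]
extract-min #5 returns -7:
  remove root -7; move last element 17 to root → [17, -5, 13, 19, 18]
  17 vs smaller child -5 at index 1, swap → [-5, 17, 13, 19, 18]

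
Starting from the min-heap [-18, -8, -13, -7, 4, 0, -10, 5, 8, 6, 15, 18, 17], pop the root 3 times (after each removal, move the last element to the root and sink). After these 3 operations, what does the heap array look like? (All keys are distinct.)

[-8, -7, 0, 5, 4, 18, 17, 15, 8, 6]

extract-min #1 returns -18:
  remove root -18; move last element 17 to root → [17, -8, -13, -7, 4, 0, -10, 5, 8, 6, 15, 18]
  17 vs smaller child -13 at index 2, swap → [-13, -8, 17, -7, 4, 0, -10, 5, 8, 6, 15, 18]
  17 vs smaller child -10 at index 6, swap → [-13, -8, -10, -7, 4, 0, 17, 5, 8, 6, 15, 18]
extract-min #2 returns -13:
  remove root -13; move last element 18 to root → [18, -8, -10, -7, 4, 0, 17, 5, 8, 6, 15]
  18 vs smaller child -10 at index 2, swap → [-10, -8, 18, -7, 4, 0, 17, 5, 8, 6, 15]
  18 vs smaller child 0 at index 5, swap → [-10, -8, 0, -7, 4, 18, 17, 5, 8, 6, 15]
extract-min #3 returns -10:
  remove root -10; move last element 15 to root → [15, -8, 0, -7, 4, 18, 17, 5, 8, 6]
  15 vs smaller child -8 at index 1, swap → [-8, 15, 0, -7, 4, 18, 17, 5, 8, 6]
  15 vs smaller child -7 at index 3, swap → [-8, -7, 0, 15, 4, 18, 17, 5, 8, 6]
  15 vs smaller child 5 at index 7, swap → [-8, -7, 0, 5, 4, 18, 17, 15, 8, 6]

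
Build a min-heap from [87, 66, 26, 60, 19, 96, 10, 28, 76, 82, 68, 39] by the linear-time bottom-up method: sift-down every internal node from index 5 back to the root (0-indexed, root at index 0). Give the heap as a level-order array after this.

sift down from index 5:
  96 vs only child 39 at index 11, swap → [87, 66, 26, 60, 19, 39, 10, 28, 76, 82, 68, 96]
sift down from index 4: already satisfies heap property
sift down from index 3:
  60 vs smaller child 28 at index 7, swap → [87, 66, 26, 28, 19, 39, 10, 60, 76, 82, 68, 96]
sift down from index 2:
  26 vs smaller child 10 at index 6, swap → [87, 66, 10, 28, 19, 39, 26, 60, 76, 82, 68, 96]
sift down from index 1:
  66 vs smaller child 19 at index 4, swap → [87, 19, 10, 28, 66, 39, 26, 60, 76, 82, 68, 96]
sift down from index 0:
  87 vs smaller child 10 at index 2, swap → [10, 19, 87, 28, 66, 39, 26, 60, 76, 82, 68, 96]
  87 vs smaller child 26 at index 6, swap → [10, 19, 26, 28, 66, 39, 87, 60, 76, 82, 68, 96]

[10, 19, 26, 28, 66, 39, 87, 60, 76, 82, 68, 96]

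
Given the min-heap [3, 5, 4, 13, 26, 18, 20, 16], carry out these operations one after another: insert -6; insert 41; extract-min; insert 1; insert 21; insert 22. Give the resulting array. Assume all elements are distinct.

[1, 3, 4, 13, 5, 18, 20, 16, 41, 26, 21, 22]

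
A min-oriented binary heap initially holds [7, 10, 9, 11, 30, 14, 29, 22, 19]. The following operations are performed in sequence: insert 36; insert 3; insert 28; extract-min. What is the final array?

insert 36:
  append 36 at index 9 → [7, 10, 9, 11, 30, 14, 29, 22, 19, 36] (no swap needed)
insert 3:
  append 3 at index 10 → [7, 10, 9, 11, 30, 14, 29, 22, 19, 36, 3]
  3 < parent 30 at index 4, swap → [7, 10, 9, 11, 3, 14, 29, 22, 19, 36, 30]
  3 < parent 10 at index 1, swap → [7, 3, 9, 11, 10, 14, 29, 22, 19, 36, 30]
  3 < parent 7 at index 0, swap → [3, 7, 9, 11, 10, 14, 29, 22, 19, 36, 30]
insert 28:
  append 28 at index 11 → [3, 7, 9, 11, 10, 14, 29, 22, 19, 36, 30, 28] (no swap needed)
extract-min → returns 3:
  remove root 3; move last element 28 to root → [28, 7, 9, 11, 10, 14, 29, 22, 19, 36, 30]
  28 vs smaller child 7 at index 1, swap → [7, 28, 9, 11, 10, 14, 29, 22, 19, 36, 30]
  28 vs smaller child 10 at index 4, swap → [7, 10, 9, 11, 28, 14, 29, 22, 19, 36, 30]

[7, 10, 9, 11, 28, 14, 29, 22, 19, 36, 30]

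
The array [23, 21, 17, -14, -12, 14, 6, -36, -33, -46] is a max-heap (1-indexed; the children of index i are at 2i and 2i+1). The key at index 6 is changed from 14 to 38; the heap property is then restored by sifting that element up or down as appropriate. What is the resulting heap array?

[38, 21, 23, -14, -12, 17, 6, -36, -33, -46]

set index 6 from 14 to 38 → [23, 21, 17, -14, -12, 38, 6, -36, -33, -46]
38 > parent 17 at index 3, swap → [23, 21, 38, -14, -12, 17, 6, -36, -33, -46]
38 > parent 23 at index 1, swap → [38, 21, 23, -14, -12, 17, 6, -36, -33, -46]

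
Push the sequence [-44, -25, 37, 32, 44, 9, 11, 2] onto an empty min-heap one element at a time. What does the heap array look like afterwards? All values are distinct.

[-44, -25, 9, 2, 44, 37, 11, 32]

Insert -44:
  append -44 at index 0 → [-44] (no swap needed)
Insert -25:
  append -25 at index 1 → [-44, -25] (no swap needed)
Insert 37:
  append 37 at index 2 → [-44, -25, 37] (no swap needed)
Insert 32:
  append 32 at index 3 → [-44, -25, 37, 32] (no swap needed)
Insert 44:
  append 44 at index 4 → [-44, -25, 37, 32, 44] (no swap needed)
Insert 9:
  append 9 at index 5 → [-44, -25, 37, 32, 44, 9]
  9 < parent 37 at index 2, swap → [-44, -25, 9, 32, 44, 37]
Insert 11:
  append 11 at index 6 → [-44, -25, 9, 32, 44, 37, 11] (no swap needed)
Insert 2:
  append 2 at index 7 → [-44, -25, 9, 32, 44, 37, 11, 2]
  2 < parent 32 at index 3, swap → [-44, -25, 9, 2, 44, 37, 11, 32]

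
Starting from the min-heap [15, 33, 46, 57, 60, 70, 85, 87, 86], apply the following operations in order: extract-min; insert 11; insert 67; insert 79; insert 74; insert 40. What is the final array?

[11, 33, 40, 57, 60, 46, 85, 87, 86, 67, 79, 74, 70]

extract-min → returns 15:
  remove root 15; move last element 86 to root → [86, 33, 46, 57, 60, 70, 85, 87]
  86 vs smaller child 33 at index 1, swap → [33, 86, 46, 57, 60, 70, 85, 87]
  86 vs smaller child 57 at index 3, swap → [33, 57, 46, 86, 60, 70, 85, 87]
insert 11:
  append 11 at index 8 → [33, 57, 46, 86, 60, 70, 85, 87, 11]
  11 < parent 86 at index 3, swap → [33, 57, 46, 11, 60, 70, 85, 87, 86]
  11 < parent 57 at index 1, swap → [33, 11, 46, 57, 60, 70, 85, 87, 86]
  11 < parent 33 at index 0, swap → [11, 33, 46, 57, 60, 70, 85, 87, 86]
insert 67:
  append 67 at index 9 → [11, 33, 46, 57, 60, 70, 85, 87, 86, 67] (no swap needed)
insert 79:
  append 79 at index 10 → [11, 33, 46, 57, 60, 70, 85, 87, 86, 67, 79] (no swap needed)
insert 74:
  append 74 at index 11 → [11, 33, 46, 57, 60, 70, 85, 87, 86, 67, 79, 74] (no swap needed)
insert 40:
  append 40 at index 12 → [11, 33, 46, 57, 60, 70, 85, 87, 86, 67, 79, 74, 40]
  40 < parent 70 at index 5, swap → [11, 33, 46, 57, 60, 40, 85, 87, 86, 67, 79, 74, 70]
  40 < parent 46 at index 2, swap → [11, 33, 40, 57, 60, 46, 85, 87, 86, 67, 79, 74, 70]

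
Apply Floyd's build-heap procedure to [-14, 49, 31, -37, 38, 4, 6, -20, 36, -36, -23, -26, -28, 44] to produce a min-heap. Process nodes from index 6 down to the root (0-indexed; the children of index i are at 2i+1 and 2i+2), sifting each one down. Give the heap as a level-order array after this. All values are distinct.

sift down from index 6: already satisfies heap property
sift down from index 5:
  4 vs smaller child -28 at index 12, swap → [-14, 49, 31, -37, 38, -28, 6, -20, 36, -36, -23, -26, 4, 44]
sift down from index 4:
  38 vs smaller child -36 at index 9, swap → [-14, 49, 31, -37, -36, -28, 6, -20, 36, 38, -23, -26, 4, 44]
sift down from index 3: already satisfies heap property
sift down from index 2:
  31 vs smaller child -28 at index 5, swap → [-14, 49, -28, -37, -36, 31, 6, -20, 36, 38, -23, -26, 4, 44]
  31 vs smaller child -26 at index 11, swap → [-14, 49, -28, -37, -36, -26, 6, -20, 36, 38, -23, 31, 4, 44]
sift down from index 1:
  49 vs smaller child -37 at index 3, swap → [-14, -37, -28, 49, -36, -26, 6, -20, 36, 38, -23, 31, 4, 44]
  49 vs smaller child -20 at index 7, swap → [-14, -37, -28, -20, -36, -26, 6, 49, 36, 38, -23, 31, 4, 44]
sift down from index 0:
  -14 vs smaller child -37 at index 1, swap → [-37, -14, -28, -20, -36, -26, 6, 49, 36, 38, -23, 31, 4, 44]
  -14 vs smaller child -36 at index 4, swap → [-37, -36, -28, -20, -14, -26, 6, 49, 36, 38, -23, 31, 4, 44]
  -14 vs smaller child -23 at index 10, swap → [-37, -36, -28, -20, -23, -26, 6, 49, 36, 38, -14, 31, 4, 44]

[-37, -36, -28, -20, -23, -26, 6, 49, 36, 38, -14, 31, 4, 44]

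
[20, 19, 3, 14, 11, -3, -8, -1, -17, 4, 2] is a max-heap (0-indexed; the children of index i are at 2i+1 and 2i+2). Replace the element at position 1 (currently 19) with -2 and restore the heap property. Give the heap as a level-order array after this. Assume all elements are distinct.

[20, 14, 3, -1, 11, -3, -8, -2, -17, 4, 2]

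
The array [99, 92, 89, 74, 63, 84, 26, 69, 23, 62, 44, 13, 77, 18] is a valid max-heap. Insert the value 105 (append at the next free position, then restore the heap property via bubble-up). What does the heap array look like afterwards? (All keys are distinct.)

[105, 92, 99, 74, 63, 84, 89, 69, 23, 62, 44, 13, 77, 18, 26]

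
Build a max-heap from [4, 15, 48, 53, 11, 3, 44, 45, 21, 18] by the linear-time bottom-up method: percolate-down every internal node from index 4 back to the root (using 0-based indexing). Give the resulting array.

[53, 45, 48, 21, 18, 3, 44, 15, 4, 11]

sift down from index 4:
  11 vs only child 18 at index 9, swap → [4, 15, 48, 53, 18, 3, 44, 45, 21, 11]
sift down from index 3: already satisfies heap property
sift down from index 2: already satisfies heap property
sift down from index 1:
  15 vs larger child 53 at index 3, swap → [4, 53, 48, 15, 18, 3, 44, 45, 21, 11]
  15 vs larger child 45 at index 7, swap → [4, 53, 48, 45, 18, 3, 44, 15, 21, 11]
sift down from index 0:
  4 vs larger child 53 at index 1, swap → [53, 4, 48, 45, 18, 3, 44, 15, 21, 11]
  4 vs larger child 45 at index 3, swap → [53, 45, 48, 4, 18, 3, 44, 15, 21, 11]
  4 vs larger child 21 at index 8, swap → [53, 45, 48, 21, 18, 3, 44, 15, 4, 11]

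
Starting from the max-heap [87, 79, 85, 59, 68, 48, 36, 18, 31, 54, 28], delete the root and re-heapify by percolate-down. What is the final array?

[85, 79, 48, 59, 68, 28, 36, 18, 31, 54]

remove root 87; move last element 28 to root → [28, 79, 85, 59, 68, 48, 36, 18, 31, 54]
28 vs larger child 85 at index 2, swap → [85, 79, 28, 59, 68, 48, 36, 18, 31, 54]
28 vs larger child 48 at index 5, swap → [85, 79, 48, 59, 68, 28, 36, 18, 31, 54]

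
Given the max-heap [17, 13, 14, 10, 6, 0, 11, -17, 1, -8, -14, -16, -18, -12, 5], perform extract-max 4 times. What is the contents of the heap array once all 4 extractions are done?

[10, 6, 5, 1, -8, 0, -18, -17, -12, -16, -14]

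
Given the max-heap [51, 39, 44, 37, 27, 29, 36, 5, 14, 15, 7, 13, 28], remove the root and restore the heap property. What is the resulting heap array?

[44, 39, 36, 37, 27, 29, 28, 5, 14, 15, 7, 13]

remove root 51; move last element 28 to root → [28, 39, 44, 37, 27, 29, 36, 5, 14, 15, 7, 13]
28 vs larger child 44 at index 2, swap → [44, 39, 28, 37, 27, 29, 36, 5, 14, 15, 7, 13]
28 vs larger child 36 at index 6, swap → [44, 39, 36, 37, 27, 29, 28, 5, 14, 15, 7, 13]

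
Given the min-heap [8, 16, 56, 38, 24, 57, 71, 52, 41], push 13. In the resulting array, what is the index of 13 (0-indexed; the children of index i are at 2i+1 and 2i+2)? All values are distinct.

append 13 at index 9 → [8, 16, 56, 38, 24, 57, 71, 52, 41, 13]
13 < parent 24 at index 4, swap → [8, 16, 56, 38, 13, 57, 71, 52, 41, 24]
13 < parent 16 at index 1, swap → [8, 13, 56, 38, 16, 57, 71, 52, 41, 24]
resulting array: [8, 13, 56, 38, 16, 57, 71, 52, 41, 24]

1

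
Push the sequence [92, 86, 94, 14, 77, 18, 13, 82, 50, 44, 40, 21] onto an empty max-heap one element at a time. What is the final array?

Insert 92:
  append 92 at index 0 → [92] (no swap needed)
Insert 86:
  append 86 at index 1 → [92, 86] (no swap needed)
Insert 94:
  append 94 at index 2 → [92, 86, 94]
  94 > parent 92 at index 0, swap → [94, 86, 92]
Insert 14:
  append 14 at index 3 → [94, 86, 92, 14] (no swap needed)
Insert 77:
  append 77 at index 4 → [94, 86, 92, 14, 77] (no swap needed)
Insert 18:
  append 18 at index 5 → [94, 86, 92, 14, 77, 18] (no swap needed)
Insert 13:
  append 13 at index 6 → [94, 86, 92, 14, 77, 18, 13] (no swap needed)
Insert 82:
  append 82 at index 7 → [94, 86, 92, 14, 77, 18, 13, 82]
  82 > parent 14 at index 3, swap → [94, 86, 92, 82, 77, 18, 13, 14]
Insert 50:
  append 50 at index 8 → [94, 86, 92, 82, 77, 18, 13, 14, 50] (no swap needed)
Insert 44:
  append 44 at index 9 → [94, 86, 92, 82, 77, 18, 13, 14, 50, 44] (no swap needed)
Insert 40:
  append 40 at index 10 → [94, 86, 92, 82, 77, 18, 13, 14, 50, 44, 40] (no swap needed)
Insert 21:
  append 21 at index 11 → [94, 86, 92, 82, 77, 18, 13, 14, 50, 44, 40, 21]
  21 > parent 18 at index 5, swap → [94, 86, 92, 82, 77, 21, 13, 14, 50, 44, 40, 18]

[94, 86, 92, 82, 77, 21, 13, 14, 50, 44, 40, 18]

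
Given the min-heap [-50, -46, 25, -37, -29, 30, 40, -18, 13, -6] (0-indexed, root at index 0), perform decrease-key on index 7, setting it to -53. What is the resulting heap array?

[-53, -50, 25, -46, -29, 30, 40, -37, 13, -6]

set index 7 from -18 to -53 → [-50, -46, 25, -37, -29, 30, 40, -53, 13, -6]
-53 < parent -37 at index 3, swap → [-50, -46, 25, -53, -29, 30, 40, -37, 13, -6]
-53 < parent -46 at index 1, swap → [-50, -53, 25, -46, -29, 30, 40, -37, 13, -6]
-53 < parent -50 at index 0, swap → [-53, -50, 25, -46, -29, 30, 40, -37, 13, -6]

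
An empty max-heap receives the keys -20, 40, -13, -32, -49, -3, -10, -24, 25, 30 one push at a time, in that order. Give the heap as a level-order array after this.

[40, 30, -3, -20, 25, -13, -10, -32, -24, -49]

Insert -20:
  append -20 at index 0 → [-20] (no swap needed)
Insert 40:
  append 40 at index 1 → [-20, 40]
  40 > parent -20 at index 0, swap → [40, -20]
Insert -13:
  append -13 at index 2 → [40, -20, -13] (no swap needed)
Insert -32:
  append -32 at index 3 → [40, -20, -13, -32] (no swap needed)
Insert -49:
  append -49 at index 4 → [40, -20, -13, -32, -49] (no swap needed)
Insert -3:
  append -3 at index 5 → [40, -20, -13, -32, -49, -3]
  -3 > parent -13 at index 2, swap → [40, -20, -3, -32, -49, -13]
Insert -10:
  append -10 at index 6 → [40, -20, -3, -32, -49, -13, -10] (no swap needed)
Insert -24:
  append -24 at index 7 → [40, -20, -3, -32, -49, -13, -10, -24]
  -24 > parent -32 at index 3, swap → [40, -20, -3, -24, -49, -13, -10, -32]
Insert 25:
  append 25 at index 8 → [40, -20, -3, -24, -49, -13, -10, -32, 25]
  25 > parent -24 at index 3, swap → [40, -20, -3, 25, -49, -13, -10, -32, -24]
  25 > parent -20 at index 1, swap → [40, 25, -3, -20, -49, -13, -10, -32, -24]
Insert 30:
  append 30 at index 9 → [40, 25, -3, -20, -49, -13, -10, -32, -24, 30]
  30 > parent -49 at index 4, swap → [40, 25, -3, -20, 30, -13, -10, -32, -24, -49]
  30 > parent 25 at index 1, swap → [40, 30, -3, -20, 25, -13, -10, -32, -24, -49]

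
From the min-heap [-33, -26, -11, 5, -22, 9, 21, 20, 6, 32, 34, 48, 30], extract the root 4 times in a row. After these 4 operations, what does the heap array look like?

[5, 6, 9, 20, 30, 34, 21, 32, 48]

extract-min #1 returns -33:
  remove root -33; move last element 30 to root → [30, -26, -11, 5, -22, 9, 21, 20, 6, 32, 34, 48]
  30 vs smaller child -26 at index 1, swap → [-26, 30, -11, 5, -22, 9, 21, 20, 6, 32, 34, 48]
  30 vs smaller child -22 at index 4, swap → [-26, -22, -11, 5, 30, 9, 21, 20, 6, 32, 34, 48]
extract-min #2 returns -26:
  remove root -26; move last element 48 to root → [48, -22, -11, 5, 30, 9, 21, 20, 6, 32, 34]
  48 vs smaller child -22 at index 1, swap → [-22, 48, -11, 5, 30, 9, 21, 20, 6, 32, 34]
  48 vs smaller child 5 at index 3, swap → [-22, 5, -11, 48, 30, 9, 21, 20, 6, 32, 34]
  48 vs smaller child 6 at index 8, swap → [-22, 5, -11, 6, 30, 9, 21, 20, 48, 32, 34]
extract-min #3 returns -22:
  remove root -22; move last element 34 to root → [34, 5, -11, 6, 30, 9, 21, 20, 48, 32]
  34 vs smaller child -11 at index 2, swap → [-11, 5, 34, 6, 30, 9, 21, 20, 48, 32]
  34 vs smaller child 9 at index 5, swap → [-11, 5, 9, 6, 30, 34, 21, 20, 48, 32]
extract-min #4 returns -11:
  remove root -11; move last element 32 to root → [32, 5, 9, 6, 30, 34, 21, 20, 48]
  32 vs smaller child 5 at index 1, swap → [5, 32, 9, 6, 30, 34, 21, 20, 48]
  32 vs smaller child 6 at index 3, swap → [5, 6, 9, 32, 30, 34, 21, 20, 48]
  32 vs smaller child 20 at index 7, swap → [5, 6, 9, 20, 30, 34, 21, 32, 48]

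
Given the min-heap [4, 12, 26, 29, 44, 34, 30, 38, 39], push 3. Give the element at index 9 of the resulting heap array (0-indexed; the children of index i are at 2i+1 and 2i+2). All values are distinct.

append 3 at index 9 → [4, 12, 26, 29, 44, 34, 30, 38, 39, 3]
3 < parent 44 at index 4, swap → [4, 12, 26, 29, 3, 34, 30, 38, 39, 44]
3 < parent 12 at index 1, swap → [4, 3, 26, 29, 12, 34, 30, 38, 39, 44]
3 < parent 4 at index 0, swap → [3, 4, 26, 29, 12, 34, 30, 38, 39, 44]
resulting array: [3, 4, 26, 29, 12, 34, 30, 38, 39, 44]

44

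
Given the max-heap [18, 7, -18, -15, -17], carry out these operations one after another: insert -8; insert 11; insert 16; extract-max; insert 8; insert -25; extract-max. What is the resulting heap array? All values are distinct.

[11, 8, -8, 7, -17, -18, -25, -15]

insert -8:
  append -8 at index 5 → [18, 7, -18, -15, -17, -8]
  -8 > parent -18 at index 2, swap → [18, 7, -8, -15, -17, -18]
insert 11:
  append 11 at index 6 → [18, 7, -8, -15, -17, -18, 11]
  11 > parent -8 at index 2, swap → [18, 7, 11, -15, -17, -18, -8]
insert 16:
  append 16 at index 7 → [18, 7, 11, -15, -17, -18, -8, 16]
  16 > parent -15 at index 3, swap → [18, 7, 11, 16, -17, -18, -8, -15]
  16 > parent 7 at index 1, swap → [18, 16, 11, 7, -17, -18, -8, -15]
extract-max → returns 18:
  remove root 18; move last element -15 to root → [-15, 16, 11, 7, -17, -18, -8]
  -15 vs larger child 16 at index 1, swap → [16, -15, 11, 7, -17, -18, -8]
  -15 vs larger child 7 at index 3, swap → [16, 7, 11, -15, -17, -18, -8]
insert 8:
  append 8 at index 7 → [16, 7, 11, -15, -17, -18, -8, 8]
  8 > parent -15 at index 3, swap → [16, 7, 11, 8, -17, -18, -8, -15]
  8 > parent 7 at index 1, swap → [16, 8, 11, 7, -17, -18, -8, -15]
insert -25:
  append -25 at index 8 → [16, 8, 11, 7, -17, -18, -8, -15, -25] (no swap needed)
extract-max → returns 16:
  remove root 16; move last element -25 to root → [-25, 8, 11, 7, -17, -18, -8, -15]
  -25 vs larger child 11 at index 2, swap → [11, 8, -25, 7, -17, -18, -8, -15]
  -25 vs larger child -8 at index 6, swap → [11, 8, -8, 7, -17, -18, -25, -15]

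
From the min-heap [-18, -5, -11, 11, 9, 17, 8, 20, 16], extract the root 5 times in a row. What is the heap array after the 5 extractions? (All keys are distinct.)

extract-min #1 returns -18:
  remove root -18; move last element 16 to root → [16, -5, -11, 11, 9, 17, 8, 20]
  16 vs smaller child -11 at index 2, swap → [-11, -5, 16, 11, 9, 17, 8, 20]
  16 vs smaller child 8 at index 6, swap → [-11, -5, 8, 11, 9, 17, 16, 20]
extract-min #2 returns -11:
  remove root -11; move last element 20 to root → [20, -5, 8, 11, 9, 17, 16]
  20 vs smaller child -5 at index 1, swap → [-5, 20, 8, 11, 9, 17, 16]
  20 vs smaller child 9 at index 4, swap → [-5, 9, 8, 11, 20, 17, 16]
extract-min #3 returns -5:
  remove root -5; move last element 16 to root → [16, 9, 8, 11, 20, 17]
  16 vs smaller child 8 at index 2, swap → [8, 9, 16, 11, 20, 17]
extract-min #4 returns 8:
  remove root 8; move last element 17 to root → [17, 9, 16, 11, 20]
  17 vs smaller child 9 at index 1, swap → [9, 17, 16, 11, 20]
  17 vs smaller child 11 at index 3, swap → [9, 11, 16, 17, 20]
extract-min #5 returns 9:
  remove root 9; move last element 20 to root → [20, 11, 16, 17]
  20 vs smaller child 11 at index 1, swap → [11, 20, 16, 17]
  20 vs only child 17 at index 3, swap → [11, 17, 16, 20]

[11, 17, 16, 20]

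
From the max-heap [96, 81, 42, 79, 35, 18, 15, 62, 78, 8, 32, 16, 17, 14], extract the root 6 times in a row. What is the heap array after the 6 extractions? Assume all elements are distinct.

extract-max #1 returns 96:
  remove root 96; move last element 14 to root → [14, 81, 42, 79, 35, 18, 15, 62, 78, 8, 32, 16, 17]
  14 vs larger child 81 at index 1, swap → [81, 14, 42, 79, 35, 18, 15, 62, 78, 8, 32, 16, 17]
  14 vs larger child 79 at index 3, swap → [81, 79, 42, 14, 35, 18, 15, 62, 78, 8, 32, 16, 17]
  14 vs larger child 78 at index 8, swap → [81, 79, 42, 78, 35, 18, 15, 62, 14, 8, 32, 16, 17]
extract-max #2 returns 81:
  remove root 81; move last element 17 to root → [17, 79, 42, 78, 35, 18, 15, 62, 14, 8, 32, 16]
  17 vs larger child 79 at index 1, swap → [79, 17, 42, 78, 35, 18, 15, 62, 14, 8, 32, 16]
  17 vs larger child 78 at index 3, swap → [79, 78, 42, 17, 35, 18, 15, 62, 14, 8, 32, 16]
  17 vs larger child 62 at index 7, swap → [79, 78, 42, 62, 35, 18, 15, 17, 14, 8, 32, 16]
extract-max #3 returns 79:
  remove root 79; move last element 16 to root → [16, 78, 42, 62, 35, 18, 15, 17, 14, 8, 32]
  16 vs larger child 78 at index 1, swap → [78, 16, 42, 62, 35, 18, 15, 17, 14, 8, 32]
  16 vs larger child 62 at index 3, swap → [78, 62, 42, 16, 35, 18, 15, 17, 14, 8, 32]
  16 vs larger child 17 at index 7, swap → [78, 62, 42, 17, 35, 18, 15, 16, 14, 8, 32]
extract-max #4 returns 78:
  remove root 78; move last element 32 to root → [32, 62, 42, 17, 35, 18, 15, 16, 14, 8]
  32 vs larger child 62 at index 1, swap → [62, 32, 42, 17, 35, 18, 15, 16, 14, 8]
  32 vs larger child 35 at index 4, swap → [62, 35, 42, 17, 32, 18, 15, 16, 14, 8]
extract-max #5 returns 62:
  remove root 62; move last element 8 to root → [8, 35, 42, 17, 32, 18, 15, 16, 14]
  8 vs larger child 42 at index 2, swap → [42, 35, 8, 17, 32, 18, 15, 16, 14]
  8 vs larger child 18 at index 5, swap → [42, 35, 18, 17, 32, 8, 15, 16, 14]
extract-max #6 returns 42:
  remove root 42; move last element 14 to root → [14, 35, 18, 17, 32, 8, 15, 16]
  14 vs larger child 35 at index 1, swap → [35, 14, 18, 17, 32, 8, 15, 16]
  14 vs larger child 32 at index 4, swap → [35, 32, 18, 17, 14, 8, 15, 16]

[35, 32, 18, 17, 14, 8, 15, 16]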